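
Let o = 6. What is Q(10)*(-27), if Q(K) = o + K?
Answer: -432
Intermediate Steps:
Q(K) = 6 + K
Q(10)*(-27) = (6 + 10)*(-27) = 16*(-27) = -432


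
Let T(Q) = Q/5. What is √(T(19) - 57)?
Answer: I*√1330/5 ≈ 7.2938*I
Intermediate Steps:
T(Q) = Q/5 (T(Q) = Q*(⅕) = Q/5)
√(T(19) - 57) = √((⅕)*19 - 57) = √(19/5 - 57) = √(-266/5) = I*√1330/5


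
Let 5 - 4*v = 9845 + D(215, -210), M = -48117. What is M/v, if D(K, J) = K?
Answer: 192468/10055 ≈ 19.142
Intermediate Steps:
v = -10055/4 (v = 5/4 - (9845 + 215)/4 = 5/4 - ¼*10060 = 5/4 - 2515 = -10055/4 ≈ -2513.8)
M/v = -48117/(-10055/4) = -48117*(-4/10055) = 192468/10055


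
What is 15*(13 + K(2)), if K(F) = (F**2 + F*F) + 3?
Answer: 360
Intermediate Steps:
K(F) = 3 + 2*F**2 (K(F) = (F**2 + F**2) + 3 = 2*F**2 + 3 = 3 + 2*F**2)
15*(13 + K(2)) = 15*(13 + (3 + 2*2**2)) = 15*(13 + (3 + 2*4)) = 15*(13 + (3 + 8)) = 15*(13 + 11) = 15*24 = 360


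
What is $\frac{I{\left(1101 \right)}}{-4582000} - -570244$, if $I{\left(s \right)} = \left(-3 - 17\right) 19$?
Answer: $\frac{130642900419}{229100} \approx 5.7024 \cdot 10^{5}$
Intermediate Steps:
$I{\left(s \right)} = -380$ ($I{\left(s \right)} = \left(-20\right) 19 = -380$)
$\frac{I{\left(1101 \right)}}{-4582000} - -570244 = - \frac{380}{-4582000} - -570244 = \left(-380\right) \left(- \frac{1}{4582000}\right) + 570244 = \frac{19}{229100} + 570244 = \frac{130642900419}{229100}$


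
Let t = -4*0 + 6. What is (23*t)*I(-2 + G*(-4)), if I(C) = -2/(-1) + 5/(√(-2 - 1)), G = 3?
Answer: 276 - 230*I*√3 ≈ 276.0 - 398.37*I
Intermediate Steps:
t = 6 (t = 0 + 6 = 6)
I(C) = 2 - 5*I*√3/3 (I(C) = -2*(-1) + 5/(√(-3)) = 2 + 5/((I*√3)) = 2 + 5*(-I*√3/3) = 2 - 5*I*√3/3)
(23*t)*I(-2 + G*(-4)) = (23*6)*(2 - 5*I*√3/3) = 138*(2 - 5*I*√3/3) = 276 - 230*I*√3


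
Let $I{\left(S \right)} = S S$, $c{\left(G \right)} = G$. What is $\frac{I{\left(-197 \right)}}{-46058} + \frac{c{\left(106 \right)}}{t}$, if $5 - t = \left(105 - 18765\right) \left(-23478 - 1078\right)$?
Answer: $- \frac{17782869070743}{21104464397390} \approx -0.84261$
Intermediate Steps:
$t = -458214955$ ($t = 5 - \left(105 - 18765\right) \left(-23478 - 1078\right) = 5 - \left(-18660\right) \left(-24556\right) = 5 - 458214960 = -458214955$)
$I{\left(S \right)} = S^{2}$
$\frac{I{\left(-197 \right)}}{-46058} + \frac{c{\left(106 \right)}}{t} = \frac{\left(-197\right)^{2}}{-46058} + \frac{106}{-458214955} = 38809 \left(- \frac{1}{46058}\right) + 106 \left(- \frac{1}{458214955}\right) = - \frac{38809}{46058} - \frac{106}{458214955} = - \frac{17782869070743}{21104464397390}$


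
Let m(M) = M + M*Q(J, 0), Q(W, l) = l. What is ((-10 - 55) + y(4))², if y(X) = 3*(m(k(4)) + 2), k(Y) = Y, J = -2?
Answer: 2209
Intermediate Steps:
m(M) = M (m(M) = M + M*0 = M + 0 = M)
y(X) = 18 (y(X) = 3*(4 + 2) = 3*6 = 18)
((-10 - 55) + y(4))² = ((-10 - 55) + 18)² = (-65 + 18)² = (-47)² = 2209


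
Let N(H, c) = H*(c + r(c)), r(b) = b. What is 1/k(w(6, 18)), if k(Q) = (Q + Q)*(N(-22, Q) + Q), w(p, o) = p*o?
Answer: -1/1003104 ≈ -9.9691e-7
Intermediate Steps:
w(p, o) = o*p
N(H, c) = 2*H*c (N(H, c) = H*(c + c) = H*(2*c) = 2*H*c)
k(Q) = -86*Q² (k(Q) = (Q + Q)*(2*(-22)*Q + Q) = (2*Q)*(-44*Q + Q) = (2*Q)*(-43*Q) = -86*Q²)
1/k(w(6, 18)) = 1/(-86*(18*6)²) = 1/(-86*108²) = 1/(-86*11664) = 1/(-1003104) = -1/1003104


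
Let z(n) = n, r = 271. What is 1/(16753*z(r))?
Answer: 1/4540063 ≈ 2.2026e-7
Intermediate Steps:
1/(16753*z(r)) = 1/(16753*271) = (1/16753)*(1/271) = 1/4540063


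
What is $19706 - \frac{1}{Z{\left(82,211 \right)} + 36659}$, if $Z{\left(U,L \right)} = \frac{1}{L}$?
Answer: $\frac{152426895089}{7735050} \approx 19706.0$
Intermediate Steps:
$19706 - \frac{1}{Z{\left(82,211 \right)} + 36659} = 19706 - \frac{1}{\frac{1}{211} + 36659} = 19706 - \frac{1}{\frac{7735050}{211}} = 19706 - \frac{211}{7735050} = \frac{152426895089}{7735050}$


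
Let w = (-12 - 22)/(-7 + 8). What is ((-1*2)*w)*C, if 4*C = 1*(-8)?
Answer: -136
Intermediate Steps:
w = -34 (w = -34/1 = -34*1 = -34)
C = -2 (C = (1*(-8))/4 = (¼)*(-8) = -2)
((-1*2)*w)*C = (-1*2*(-34))*(-2) = -2*(-34)*(-2) = 68*(-2) = -136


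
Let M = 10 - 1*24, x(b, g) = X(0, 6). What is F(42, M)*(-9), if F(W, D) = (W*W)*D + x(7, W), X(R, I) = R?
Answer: 222264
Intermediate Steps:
x(b, g) = 0
M = -14 (M = 10 - 24 = -14)
F(W, D) = D*W² (F(W, D) = (W*W)*D + 0 = W²*D + 0 = D*W² + 0 = D*W²)
F(42, M)*(-9) = -14*42²*(-9) = -14*1764*(-9) = -24696*(-9) = 222264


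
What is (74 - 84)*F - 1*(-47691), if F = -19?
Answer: 47881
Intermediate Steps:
(74 - 84)*F - 1*(-47691) = (74 - 84)*(-19) - 1*(-47691) = -10*(-19) + 47691 = 190 + 47691 = 47881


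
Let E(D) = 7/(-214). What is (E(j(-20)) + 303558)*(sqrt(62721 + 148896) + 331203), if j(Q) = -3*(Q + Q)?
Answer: 21515412220215/214 + 194884215*sqrt(23513)/214 ≈ 1.0068e+11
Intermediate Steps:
j(Q) = -6*Q
E(D) = -7/214 (E(D) = 7*(-1/214) = -7/214)
(E(j(-20)) + 303558)*(sqrt(62721 + 148896) + 331203) = (-7/214 + 303558)*(sqrt(62721 + 148896) + 331203) = 64961405*(sqrt(211617) + 331203)/214 = 64961405*(3*sqrt(23513) + 331203)/214 = 64961405*(331203 + 3*sqrt(23513))/214 = 21515412220215/214 + 194884215*sqrt(23513)/214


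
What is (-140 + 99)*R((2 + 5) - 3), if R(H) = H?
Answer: -164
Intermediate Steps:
(-140 + 99)*R((2 + 5) - 3) = (-140 + 99)*((2 + 5) - 3) = -41*(7 - 3) = -41*4 = -164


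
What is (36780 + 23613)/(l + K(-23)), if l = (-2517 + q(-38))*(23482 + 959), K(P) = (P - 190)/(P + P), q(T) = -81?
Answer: -926026/973631605 ≈ -0.00095110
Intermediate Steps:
K(P) = (-190 + P)/(2*P) (K(P) = (-190 + P)/((2*P)) = (-190 + P)*(1/(2*P)) = (-190 + P)/(2*P))
l = -63497718 (l = (-2517 - 81)*(23482 + 959) = -2598*24441 = -63497718)
(36780 + 23613)/(l + K(-23)) = (36780 + 23613)/(-63497718 + (½)*(-190 - 23)/(-23)) = 60393/(-63497718 + (½)*(-1/23)*(-213)) = 60393/(-63497718 + 213/46) = 60393/(-2920894815/46) = 60393*(-46/2920894815) = -926026/973631605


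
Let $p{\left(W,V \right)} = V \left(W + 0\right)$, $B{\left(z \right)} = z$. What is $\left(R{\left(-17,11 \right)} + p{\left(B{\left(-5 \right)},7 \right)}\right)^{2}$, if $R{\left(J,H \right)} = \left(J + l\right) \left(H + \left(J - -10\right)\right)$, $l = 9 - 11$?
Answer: $12321$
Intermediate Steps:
$p{\left(W,V \right)} = V W$
$l = -2$
$R{\left(J,H \right)} = \left(-2 + J\right) \left(10 + H + J\right)$ ($R{\left(J,H \right)} = \left(J - 2\right) \left(H + \left(J - -10\right)\right) = \left(-2 + J\right) \left(H + \left(J + 10\right)\right) = \left(-2 + J\right) \left(H + \left(10 + J\right)\right) = \left(-2 + J\right) \left(10 + H + J\right)$)
$\left(R{\left(-17,11 \right)} + p{\left(B{\left(-5 \right)},7 \right)}\right)^{2} = \left(\left(-20 + \left(-17\right)^{2} - 22 + 8 \left(-17\right) + 11 \left(-17\right)\right) + 7 \left(-5\right)\right)^{2} = \left(\left(-20 + 289 - 22 - 136 - 187\right) - 35\right)^{2} = \left(-76 - 35\right)^{2} = \left(-111\right)^{2} = 12321$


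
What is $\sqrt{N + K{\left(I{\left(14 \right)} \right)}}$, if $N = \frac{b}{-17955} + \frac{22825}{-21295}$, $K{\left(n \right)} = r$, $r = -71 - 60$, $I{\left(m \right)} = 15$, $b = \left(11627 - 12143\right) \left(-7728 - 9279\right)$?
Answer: $\frac{i \sqrt{44820035114482110}}{8496705} \approx 24.916 i$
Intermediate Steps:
$b = 8775612$ ($b = \left(-516\right) \left(-17007\right) = 8775612$)
$r = -131$ ($r = -71 - 60 = -131$)
$K{\left(n \right)} = -131$
$N = - \frac{4161921787}{8496705}$ ($N = \frac{8775612}{-17955} + \frac{22825}{-21295} = 8775612 \left(- \frac{1}{17955}\right) + 22825 \left(- \frac{1}{21295}\right) = - \frac{975068}{1995} - \frac{4565}{4259} = - \frac{4161921787}{8496705} \approx -489.83$)
$\sqrt{N + K{\left(I{\left(14 \right)} \right)}} = \sqrt{- \frac{4161921787}{8496705} - 131} = \sqrt{- \frac{5274990142}{8496705}} = \frac{i \sqrt{44820035114482110}}{8496705}$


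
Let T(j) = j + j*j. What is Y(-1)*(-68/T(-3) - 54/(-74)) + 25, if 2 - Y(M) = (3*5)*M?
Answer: -17234/111 ≈ -155.26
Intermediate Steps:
Y(M) = 2 - 15*M (Y(M) = 2 - 3*5*M = 2 - 15*M)
T(j) = j + j²
Y(-1)*(-68/T(-3) - 54/(-74)) + 25 = (2 - 15*(-1))*(-68*(-1/(3*(1 - 3))) - 54/(-74)) + 25 = (2 + 15)*(-68/((-3*(-2))) - 54*(-1/74)) + 25 = 17*(-68/6 + 27/37) + 25 = 17*(-68*⅙ + 27/37) + 25 = 17*(-34/3 + 27/37) + 25 = 17*(-1177/111) + 25 = -20009/111 + 25 = -17234/111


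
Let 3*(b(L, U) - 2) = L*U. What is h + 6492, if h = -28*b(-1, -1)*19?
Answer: 15752/3 ≈ 5250.7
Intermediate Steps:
b(L, U) = 2 + L*U/3 (b(L, U) = 2 + (L*U)/3 = 2 + L*U/3)
h = -3724/3 (h = -28*(2 + (⅓)*(-1)*(-1))*19 = -28*(2 + ⅓)*19 = -28*7/3*19 = -196/3*19 = -3724/3 ≈ -1241.3)
h + 6492 = -3724/3 + 6492 = 15752/3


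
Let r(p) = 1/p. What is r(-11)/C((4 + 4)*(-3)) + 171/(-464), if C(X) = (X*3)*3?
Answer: -50729/137808 ≈ -0.36811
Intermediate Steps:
C(X) = 9*X (C(X) = (3*X)*3 = 9*X)
r(-11)/C((4 + 4)*(-3)) + 171/(-464) = 1/((-11)*((9*((4 + 4)*(-3))))) + 171/(-464) = -1/(11*(9*(8*(-3)))) + 171*(-1/464) = -1/(11*(9*(-24))) - 171/464 = -1/11/(-216) - 171/464 = -1/11*(-1/216) - 171/464 = 1/2376 - 171/464 = -50729/137808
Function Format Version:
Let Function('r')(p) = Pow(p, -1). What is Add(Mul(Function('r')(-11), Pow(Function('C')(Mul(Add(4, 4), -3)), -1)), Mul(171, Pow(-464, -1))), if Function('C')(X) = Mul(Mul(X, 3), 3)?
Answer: Rational(-50729, 137808) ≈ -0.36811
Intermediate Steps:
Function('C')(X) = Mul(9, X) (Function('C')(X) = Mul(Mul(3, X), 3) = Mul(9, X))
Add(Mul(Function('r')(-11), Pow(Function('C')(Mul(Add(4, 4), -3)), -1)), Mul(171, Pow(-464, -1))) = Add(Mul(Pow(-11, -1), Pow(Mul(9, Mul(Add(4, 4), -3)), -1)), Mul(171, Pow(-464, -1))) = Add(Mul(Rational(-1, 11), Pow(Mul(9, Mul(8, -3)), -1)), Mul(171, Rational(-1, 464))) = Add(Mul(Rational(-1, 11), Pow(Mul(9, -24), -1)), Rational(-171, 464)) = Add(Mul(Rational(-1, 11), Pow(-216, -1)), Rational(-171, 464)) = Add(Mul(Rational(-1, 11), Rational(-1, 216)), Rational(-171, 464)) = Add(Rational(1, 2376), Rational(-171, 464)) = Rational(-50729, 137808)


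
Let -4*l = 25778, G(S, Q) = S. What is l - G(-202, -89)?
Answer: -12485/2 ≈ -6242.5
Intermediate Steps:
l = -12889/2 (l = -¼*25778 = -12889/2 ≈ -6444.5)
l - G(-202, -89) = -12889/2 - 1*(-202) = -12889/2 + 202 = -12485/2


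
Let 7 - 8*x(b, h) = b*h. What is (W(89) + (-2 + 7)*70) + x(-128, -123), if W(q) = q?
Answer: -12225/8 ≈ -1528.1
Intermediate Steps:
x(b, h) = 7/8 - b*h/8
(W(89) + (-2 + 7)*70) + x(-128, -123) = (89 + (-2 + 7)*70) + (7/8 - ⅛*(-128)*(-123)) = (89 + 5*70) + (7/8 - 1968) = (89 + 350) - 15737/8 = 439 - 15737/8 = -12225/8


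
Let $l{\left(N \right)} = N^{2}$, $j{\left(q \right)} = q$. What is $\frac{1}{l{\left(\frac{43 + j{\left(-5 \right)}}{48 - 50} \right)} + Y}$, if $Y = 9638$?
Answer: $\frac{1}{9999} \approx 0.00010001$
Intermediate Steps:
$\frac{1}{l{\left(\frac{43 + j{\left(-5 \right)}}{48 - 50} \right)} + Y} = \frac{1}{\left(\frac{43 - 5}{48 - 50}\right)^{2} + 9638} = \frac{1}{\left(\frac{38}{-2}\right)^{2} + 9638} = \frac{1}{\left(38 \left(- \frac{1}{2}\right)\right)^{2} + 9638} = \frac{1}{\left(-19\right)^{2} + 9638} = \frac{1}{361 + 9638} = \frac{1}{9999}$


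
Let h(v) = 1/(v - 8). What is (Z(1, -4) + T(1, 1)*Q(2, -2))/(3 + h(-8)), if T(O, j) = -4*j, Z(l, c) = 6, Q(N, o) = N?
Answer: -32/47 ≈ -0.68085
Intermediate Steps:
h(v) = 1/(-8 + v)
(Z(1, -4) + T(1, 1)*Q(2, -2))/(3 + h(-8)) = (6 - 4*1*2)/(3 + 1/(-8 - 8)) = (6 - 4*2)/(3 + 1/(-16)) = (6 - 8)/(3 - 1/16) = -2/47/16 = -2*16/47 = -32/47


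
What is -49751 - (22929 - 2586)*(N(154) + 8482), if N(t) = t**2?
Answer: -655053665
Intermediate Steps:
-49751 - (22929 - 2586)*(N(154) + 8482) = -49751 - (22929 - 2586)*(154**2 + 8482) = -49751 - 20343*(23716 + 8482) = -49751 - 20343*32198 = -49751 - 1*655003914 = -49751 - 655003914 = -655053665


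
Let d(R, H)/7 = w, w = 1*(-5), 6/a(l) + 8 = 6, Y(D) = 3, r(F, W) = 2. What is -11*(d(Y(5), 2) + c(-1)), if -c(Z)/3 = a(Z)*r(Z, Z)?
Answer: 187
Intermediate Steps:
a(l) = -3 (a(l) = 6/(-8 + 6) = 6/(-2) = 6*(-½) = -3)
c(Z) = 18 (c(Z) = -(-9)*2 = -3*(-6) = 18)
w = -5
d(R, H) = -35 (d(R, H) = 7*(-5) = -35)
-11*(d(Y(5), 2) + c(-1)) = -11*(-35 + 18) = -11*(-17) = 187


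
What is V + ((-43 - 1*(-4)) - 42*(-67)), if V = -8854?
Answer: -6079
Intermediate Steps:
V + ((-43 - 1*(-4)) - 42*(-67)) = -8854 + ((-43 - 1*(-4)) - 42*(-67)) = -8854 + ((-43 + 4) + 2814) = -8854 + (-39 + 2814) = -8854 + 2775 = -6079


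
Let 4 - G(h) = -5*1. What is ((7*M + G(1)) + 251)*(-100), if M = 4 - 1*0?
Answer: -28800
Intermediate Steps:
G(h) = 9 (G(h) = 4 - (-5) = 4 - 1*(-5) = 4 + 5 = 9)
M = 4 (M = 4 + 0 = 4)
((7*M + G(1)) + 251)*(-100) = ((7*4 + 9) + 251)*(-100) = ((28 + 9) + 251)*(-100) = (37 + 251)*(-100) = 288*(-100) = -28800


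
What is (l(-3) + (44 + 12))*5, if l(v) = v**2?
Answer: 325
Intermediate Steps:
(l(-3) + (44 + 12))*5 = ((-3)**2 + (44 + 12))*5 = (9 + 56)*5 = 65*5 = 325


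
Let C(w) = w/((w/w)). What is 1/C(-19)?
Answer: -1/19 ≈ -0.052632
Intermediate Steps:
C(w) = w (C(w) = w/1 = w*1 = w)
1/C(-19) = 1/(-19) = -1/19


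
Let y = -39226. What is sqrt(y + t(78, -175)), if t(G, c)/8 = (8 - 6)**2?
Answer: I*sqrt(39194) ≈ 197.97*I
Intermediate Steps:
t(G, c) = 32 (t(G, c) = 8*(8 - 6)**2 = 8*2**2 = 8*4 = 32)
sqrt(y + t(78, -175)) = sqrt(-39226 + 32) = sqrt(-39194) = I*sqrt(39194)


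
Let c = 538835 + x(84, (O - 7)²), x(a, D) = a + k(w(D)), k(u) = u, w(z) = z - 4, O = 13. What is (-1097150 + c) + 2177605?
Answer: 1619406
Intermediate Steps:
w(z) = -4 + z
x(a, D) = -4 + D + a (x(a, D) = a + (-4 + D) = -4 + D + a)
c = 538951 (c = 538835 + (-4 + (13 - 7)² + 84) = 538835 + (-4 + 6² + 84) = 538835 + (-4 + 36 + 84) = 538835 + 116 = 538951)
(-1097150 + c) + 2177605 = (-1097150 + 538951) + 2177605 = -558199 + 2177605 = 1619406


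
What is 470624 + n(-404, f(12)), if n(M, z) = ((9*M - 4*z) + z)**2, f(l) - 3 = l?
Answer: 14020385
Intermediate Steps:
f(l) = 3 + l
n(M, z) = (-3*z + 9*M)**2 (n(M, z) = ((-4*z + 9*M) + z)**2 = (-3*z + 9*M)**2)
470624 + n(-404, f(12)) = 470624 + 9*(-(3 + 12) + 3*(-404))**2 = 470624 + 9*(-1*15 - 1212)**2 = 470624 + 9*(-15 - 1212)**2 = 470624 + 9*(-1227)**2 = 470624 + 9*1505529 = 470624 + 13549761 = 14020385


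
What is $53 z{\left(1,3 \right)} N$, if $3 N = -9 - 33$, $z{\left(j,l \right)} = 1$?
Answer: $-742$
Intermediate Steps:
$N = -14$ ($N = \frac{-9 - 33}{3} = \frac{1}{3} \left(-42\right) = -14$)
$53 z{\left(1,3 \right)} N = 53 \cdot 1 \left(-14\right) = 53 \left(-14\right) = -742$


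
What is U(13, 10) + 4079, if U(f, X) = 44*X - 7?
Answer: 4512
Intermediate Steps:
U(f, X) = -7 + 44*X
U(13, 10) + 4079 = (-7 + 44*10) + 4079 = (-7 + 440) + 4079 = 433 + 4079 = 4512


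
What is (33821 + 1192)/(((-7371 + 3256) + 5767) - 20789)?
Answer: -11671/6379 ≈ -1.8296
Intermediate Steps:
(33821 + 1192)/(((-7371 + 3256) + 5767) - 20789) = 35013/((-4115 + 5767) - 20789) = 35013/(1652 - 20789) = 35013/(-19137) = 35013*(-1/19137) = -11671/6379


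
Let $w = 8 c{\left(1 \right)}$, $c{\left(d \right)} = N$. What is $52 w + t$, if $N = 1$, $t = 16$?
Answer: $432$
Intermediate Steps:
$c{\left(d \right)} = 1$
$w = 8$ ($w = 8 \cdot 1 = 8$)
$52 w + t = 52 \cdot 8 + 16 = 416 + 16 = 432$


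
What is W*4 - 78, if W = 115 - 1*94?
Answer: 6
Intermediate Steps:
W = 21 (W = 115 - 94 = 21)
W*4 - 78 = 21*4 - 78 = 84 - 78 = 6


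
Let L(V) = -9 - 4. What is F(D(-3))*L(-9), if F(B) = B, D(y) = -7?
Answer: 91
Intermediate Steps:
L(V) = -13
F(D(-3))*L(-9) = -7*(-13) = 91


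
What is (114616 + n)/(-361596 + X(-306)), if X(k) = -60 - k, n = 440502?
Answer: -277559/180675 ≈ -1.5362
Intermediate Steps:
(114616 + n)/(-361596 + X(-306)) = (114616 + 440502)/(-361596 + (-60 - 1*(-306))) = 555118/(-361596 + (-60 + 306)) = 555118/(-361596 + 246) = 555118/(-361350) = 555118*(-1/361350) = -277559/180675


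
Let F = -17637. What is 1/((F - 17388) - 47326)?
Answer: -1/82351 ≈ -1.2143e-5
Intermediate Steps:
1/((F - 17388) - 47326) = 1/((-17637 - 17388) - 47326) = 1/(-35025 - 47326) = 1/(-82351) = -1/82351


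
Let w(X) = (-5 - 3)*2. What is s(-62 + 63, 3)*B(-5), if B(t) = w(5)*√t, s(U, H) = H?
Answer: -48*I*√5 ≈ -107.33*I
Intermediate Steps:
w(X) = -16 (w(X) = -8*2 = -16)
B(t) = -16*√t
s(-62 + 63, 3)*B(-5) = 3*(-16*I*√5) = -48*I*√5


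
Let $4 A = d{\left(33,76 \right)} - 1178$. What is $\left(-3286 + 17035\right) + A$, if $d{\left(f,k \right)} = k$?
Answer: $\frac{26947}{2} \approx 13474.0$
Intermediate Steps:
$A = - \frac{551}{2}$ ($A = \frac{76 - 1178}{4} = \frac{1}{4} \left(-1102\right) = - \frac{551}{2} \approx -275.5$)
$\left(-3286 + 17035\right) + A = \left(-3286 + 17035\right) - \frac{551}{2} = 13749 - \frac{551}{2} = \frac{26947}{2}$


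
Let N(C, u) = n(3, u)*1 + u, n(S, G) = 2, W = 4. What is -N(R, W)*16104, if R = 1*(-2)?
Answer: -96624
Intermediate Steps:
R = -2
N(C, u) = 2 + u (N(C, u) = 2*1 + u = 2 + u)
-N(R, W)*16104 = -(2 + 4)*16104 = -6*16104 = -1*96624 = -96624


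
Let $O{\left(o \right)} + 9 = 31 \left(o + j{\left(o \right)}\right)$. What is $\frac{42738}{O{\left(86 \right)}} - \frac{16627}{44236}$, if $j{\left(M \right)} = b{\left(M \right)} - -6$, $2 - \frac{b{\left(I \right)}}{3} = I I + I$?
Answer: $- \frac{13409693887}{30646568092} \approx -0.43756$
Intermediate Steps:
$b{\left(I \right)} = 6 - 3 I - 3 I^{2}$ ($b{\left(I \right)} = 6 - 3 \left(I I + I\right) = 6 - 3 \left(I^{2} + I\right) = 6 - 3 \left(I + I^{2}\right) = 6 - \left(3 I + 3 I^{2}\right) = 6 - 3 I - 3 I^{2}$)
$j{\left(M \right)} = 12 - 3 M - 3 M^{2}$ ($j{\left(M \right)} = \left(6 - 3 M - 3 M^{2}\right) - -6 = \left(6 - 3 M - 3 M^{2}\right) + 6 = 12 - 3 M - 3 M^{2}$)
$O{\left(o \right)} = 363 - 93 o^{2} - 62 o$ ($O{\left(o \right)} = -9 + 31 \left(o - \left(-12 + 3 o + 3 o^{2}\right)\right) = -9 + 31 \left(12 - 3 o^{2} - 2 o\right) = -9 - \left(-372 + 62 o + 93 o^{2}\right) = 363 - 93 o^{2} - 62 o$)
$\frac{42738}{O{\left(86 \right)}} - \frac{16627}{44236} = \frac{42738}{363 - 93 \cdot 86^{2} - 5332} - \frac{16627}{44236} = \frac{42738}{363 - 687828 - 5332} - \frac{16627}{44236} = \frac{42738}{-692797} - \frac{16627}{44236} = 42738 \left(- \frac{1}{692797}\right) - \frac{16627}{44236} = - \frac{42738}{692797} - \frac{16627}{44236} = - \frac{13409693887}{30646568092}$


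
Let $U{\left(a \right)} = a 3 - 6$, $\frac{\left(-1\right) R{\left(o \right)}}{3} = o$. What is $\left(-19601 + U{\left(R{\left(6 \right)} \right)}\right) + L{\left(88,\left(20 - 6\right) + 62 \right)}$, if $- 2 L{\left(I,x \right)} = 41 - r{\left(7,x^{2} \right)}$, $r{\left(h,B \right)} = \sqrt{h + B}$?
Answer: $- \frac{39363}{2} + \frac{\sqrt{5783}}{2} \approx -19643.0$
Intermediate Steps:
$R{\left(o \right)} = - 3 o$
$r{\left(h,B \right)} = \sqrt{B + h}$
$U{\left(a \right)} = -6 + 3 a$ ($U{\left(a \right)} = 3 a - 6 = -6 + 3 a$)
$L{\left(I,x \right)} = - \frac{41}{2} + \frac{\sqrt{7 + x^{2}}}{2}$ ($L{\left(I,x \right)} = - \frac{41 - \sqrt{x^{2} + 7}}{2} = - \frac{41 - \sqrt{7 + x^{2}}}{2} = - \frac{41}{2} + \frac{\sqrt{7 + x^{2}}}{2}$)
$\left(-19601 + U{\left(R{\left(6 \right)} \right)}\right) + L{\left(88,\left(20 - 6\right) + 62 \right)} = \left(-19601 + \left(-6 + 3 \left(\left(-3\right) 6\right)\right)\right) - \left(\frac{41}{2} - \frac{\sqrt{7 + \left(\left(20 - 6\right) + 62\right)^{2}}}{2}\right) = \left(-19601 + \left(-6 + 3 \left(-18\right)\right)\right) - \left(\frac{41}{2} - \frac{\sqrt{7 + \left(14 + 62\right)^{2}}}{2}\right) = \left(-19601 - 60\right) - \left(\frac{41}{2} - \frac{\sqrt{7 + 76^{2}}}{2}\right) = \left(-19601 - 60\right) - \left(\frac{41}{2} - \frac{\sqrt{7 + 5776}}{2}\right) = -19661 - \left(\frac{41}{2} - \frac{\sqrt{5783}}{2}\right) = - \frac{39363}{2} + \frac{\sqrt{5783}}{2}$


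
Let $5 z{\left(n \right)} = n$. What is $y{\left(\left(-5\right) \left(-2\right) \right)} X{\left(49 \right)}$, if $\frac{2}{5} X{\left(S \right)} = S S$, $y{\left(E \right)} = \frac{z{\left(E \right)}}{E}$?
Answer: $\frac{2401}{2} \approx 1200.5$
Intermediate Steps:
$z{\left(n \right)} = \frac{n}{5}$
$y{\left(E \right)} = \frac{1}{5}$ ($y{\left(E \right)} = \frac{\frac{1}{5} E}{E} = \frac{1}{5}$)
$X{\left(S \right)} = \frac{5 S^{2}}{2}$ ($X{\left(S \right)} = \frac{5 S S}{2} = \frac{5 S^{2}}{2}$)
$y{\left(\left(-5\right) \left(-2\right) \right)} X{\left(49 \right)} = \frac{\frac{5}{2} \cdot 49^{2}}{5} = \frac{\frac{5}{2} \cdot 2401}{5} = \frac{1}{5} \cdot \frac{12005}{2} = \frac{2401}{2}$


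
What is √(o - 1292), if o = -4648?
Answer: 6*I*√165 ≈ 77.071*I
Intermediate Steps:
√(o - 1292) = √(-4648 - 1292) = √(-5940) = 6*I*√165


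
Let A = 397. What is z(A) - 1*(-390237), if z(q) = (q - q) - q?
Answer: 389840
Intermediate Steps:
z(q) = -q (z(q) = 0 - q = -q)
z(A) - 1*(-390237) = -1*397 - 1*(-390237) = -397 + 390237 = 389840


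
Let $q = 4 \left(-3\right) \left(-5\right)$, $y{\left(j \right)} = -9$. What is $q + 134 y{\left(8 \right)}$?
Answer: $-1146$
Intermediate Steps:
$q = 60$ ($q = \left(-12\right) \left(-5\right) = 60$)
$q + 134 y{\left(8 \right)} = 60 + 134 \left(-9\right) = 60 - 1206 = -1146$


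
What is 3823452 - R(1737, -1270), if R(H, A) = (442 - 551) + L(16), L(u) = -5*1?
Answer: 3823566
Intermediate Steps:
L(u) = -5
R(H, A) = -114 (R(H, A) = (442 - 551) - 5 = -109 - 5 = -114)
3823452 - R(1737, -1270) = 3823452 - 1*(-114) = 3823452 + 114 = 3823566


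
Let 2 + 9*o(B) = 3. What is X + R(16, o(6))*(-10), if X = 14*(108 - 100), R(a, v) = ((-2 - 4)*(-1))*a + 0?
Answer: -848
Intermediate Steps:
o(B) = 1/9 (o(B) = -2/9 + (1/9)*3 = -2/9 + 1/3 = 1/9)
R(a, v) = 6*a (R(a, v) = (-6*(-1))*a + 0 = 6*a + 0 = 6*a)
X = 112 (X = 14*8 = 112)
X + R(16, o(6))*(-10) = 112 + (6*16)*(-10) = 112 + 96*(-10) = 112 - 960 = -848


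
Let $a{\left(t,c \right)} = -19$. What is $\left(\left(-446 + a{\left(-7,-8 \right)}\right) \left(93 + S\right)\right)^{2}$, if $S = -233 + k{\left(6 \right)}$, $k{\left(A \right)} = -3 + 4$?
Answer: $4177683225$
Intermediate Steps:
$k{\left(A \right)} = 1$
$S = -232$ ($S = -233 + 1 = -232$)
$\left(\left(-446 + a{\left(-7,-8 \right)}\right) \left(93 + S\right)\right)^{2} = \left(\left(-446 - 19\right) \left(93 - 232\right)\right)^{2} = \left(\left(-465\right) \left(-139\right)\right)^{2} = 64635^{2} = 4177683225$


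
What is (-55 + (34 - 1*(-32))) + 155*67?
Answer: 10396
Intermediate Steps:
(-55 + (34 - 1*(-32))) + 155*67 = (-55 + (34 + 32)) + 10385 = (-55 + 66) + 10385 = 11 + 10385 = 10396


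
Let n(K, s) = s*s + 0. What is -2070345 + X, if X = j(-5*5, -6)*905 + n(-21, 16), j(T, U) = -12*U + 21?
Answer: -1985924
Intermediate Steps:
j(T, U) = 21 - 12*U
n(K, s) = s**2 (n(K, s) = s**2 + 0 = s**2)
X = 84421 (X = (21 - 12*(-6))*905 + 16**2 = (21 + 72)*905 + 256 = 93*905 + 256 = 84165 + 256 = 84421)
-2070345 + X = -2070345 + 84421 = -1985924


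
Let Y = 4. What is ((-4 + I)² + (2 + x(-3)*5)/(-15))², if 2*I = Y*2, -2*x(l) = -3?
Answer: 361/900 ≈ 0.40111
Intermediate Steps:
x(l) = 3/2 (x(l) = -½*(-3) = 3/2)
I = 4 (I = (4*2)/2 = (½)*8 = 4)
((-4 + I)² + (2 + x(-3)*5)/(-15))² = ((-4 + 4)² + (2 + (3/2)*5)/(-15))² = (0² + (2 + 15/2)*(-1/15))² = (0 + (19/2)*(-1/15))² = (0 - 19/30)² = (-19/30)² = 361/900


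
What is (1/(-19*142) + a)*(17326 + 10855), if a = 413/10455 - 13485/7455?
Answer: -9847483448837/197453130 ≈ -49873.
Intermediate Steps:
a = -9193784/5196135 (a = 413*(1/10455) - 13485*1/7455 = 413/10455 - 899/497 = -9193784/5196135 ≈ -1.7694)
(1/(-19*142) + a)*(17326 + 10855) = (1/(-19*142) - 9193784/5196135)*(17326 + 10855) = (1/(-2698) - 9193784/5196135)*28181 = (-1/2698 - 9193784/5196135)*28181 = -349436977/197453130*28181 = -9847483448837/197453130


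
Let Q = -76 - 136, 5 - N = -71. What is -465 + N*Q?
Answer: -16577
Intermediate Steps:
N = 76 (N = 5 - 1*(-71) = 5 + 71 = 76)
Q = -212
-465 + N*Q = -465 + 76*(-212) = -465 - 16112 = -16577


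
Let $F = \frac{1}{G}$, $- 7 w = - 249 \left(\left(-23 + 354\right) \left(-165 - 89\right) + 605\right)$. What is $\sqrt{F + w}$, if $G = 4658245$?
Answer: $\frac{i \sqrt{3156946706940795067670}}{32607715} \approx 1723.1 i$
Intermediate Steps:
$w = - \frac{20783781}{7}$ ($w = - \frac{\left(-249\right) \left(\left(-23 + 354\right) \left(-165 - 89\right) + 605\right)}{7} = - \frac{\left(-249\right) \left(331 \left(-254\right) + 605\right)}{7} = - \frac{\left(-249\right) \left(-84074 + 605\right)}{7} = - \frac{\left(-249\right) \left(-83469\right)}{7} = \left(- \frac{1}{7}\right) 20783781 = - \frac{20783781}{7} \approx -2.9691 \cdot 10^{6}$)
$F = \frac{1}{4658245} \approx 2.1467 \cdot 10^{-7}$
$\sqrt{F + w} = \sqrt{\frac{1}{4658245} - \frac{20783781}{7}} = \sqrt{- \frac{96815943924338}{32607715}} = \frac{i \sqrt{3156946706940795067670}}{32607715}$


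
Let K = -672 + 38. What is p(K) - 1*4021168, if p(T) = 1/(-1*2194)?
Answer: -8822442593/2194 ≈ -4.0212e+6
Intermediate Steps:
K = -634
p(T) = -1/2194 (p(T) = 1/(-2194) = -1/2194)
p(K) - 1*4021168 = -1/2194 - 1*4021168 = -1/2194 - 4021168 = -8822442593/2194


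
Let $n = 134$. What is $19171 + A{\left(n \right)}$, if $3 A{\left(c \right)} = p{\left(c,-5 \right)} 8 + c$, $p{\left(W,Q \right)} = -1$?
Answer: $19213$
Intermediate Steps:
$A{\left(c \right)} = - \frac{8}{3} + \frac{c}{3}$ ($A{\left(c \right)} = \frac{\left(-1\right) 8 + c}{3} = \frac{-8 + c}{3} = - \frac{8}{3} + \frac{c}{3}$)
$19171 + A{\left(n \right)} = 19171 + \left(- \frac{8}{3} + \frac{1}{3} \cdot 134\right) = 19171 + \left(- \frac{8}{3} + \frac{134}{3}\right) = 19171 + 42 = 19213$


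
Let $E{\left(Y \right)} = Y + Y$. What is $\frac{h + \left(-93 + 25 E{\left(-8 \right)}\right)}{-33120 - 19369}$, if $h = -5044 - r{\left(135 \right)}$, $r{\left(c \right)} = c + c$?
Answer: $\frac{5807}{52489} \approx 0.11063$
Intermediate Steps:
$r{\left(c \right)} = 2 c$
$h = -5314$ ($h = -5044 - 2 \cdot 135 = -5044 - 270 = -5314$)
$E{\left(Y \right)} = 2 Y$
$\frac{h + \left(-93 + 25 E{\left(-8 \right)}\right)}{-33120 - 19369} = \frac{-5314 + \left(-93 + 25 \cdot 2 \left(-8\right)\right)}{-33120 - 19369} = \frac{-5314 + \left(-93 + 25 \left(-16\right)\right)}{-52489} = \left(-5314 - 493\right) \left(- \frac{1}{52489}\right) = \left(-5807\right) \left(- \frac{1}{52489}\right) = \frac{5807}{52489}$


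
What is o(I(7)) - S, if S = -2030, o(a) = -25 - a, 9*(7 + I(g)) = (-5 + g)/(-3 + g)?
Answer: 36215/18 ≈ 2011.9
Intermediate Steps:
I(g) = -7 + (-5 + g)/(9*(-3 + g)) (I(g) = -7 + ((-5 + g)/(-3 + g))/9 = -7 + (-5 + g)/(9*(-3 + g)))
o(I(7)) - S = (-25 - 2*(92 - 31*7)/(9*(-3 + 7))) - 1*(-2030) = (-25 - 2*(92 - 217)/(9*4)) + 2030 = (-25 - 2*(-125)/(9*4)) + 2030 = (-25 - 1*(-125/18)) + 2030 = (-25 + 125/18) + 2030 = -325/18 + 2030 = 36215/18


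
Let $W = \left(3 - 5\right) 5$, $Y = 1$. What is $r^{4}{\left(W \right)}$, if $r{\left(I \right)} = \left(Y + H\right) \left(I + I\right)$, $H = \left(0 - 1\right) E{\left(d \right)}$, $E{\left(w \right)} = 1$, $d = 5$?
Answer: $0$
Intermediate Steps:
$H = -1$ ($H = \left(0 - 1\right) 1 = \left(-1\right) 1 = -1$)
$W = -10$ ($W = \left(-2\right) 5 = -10$)
$r{\left(I \right)} = 0$ ($r{\left(I \right)} = \left(1 - 1\right) \left(I + I\right) = 0 \cdot 2 I = 0$)
$r^{4}{\left(W \right)} = 0^{4} = 0$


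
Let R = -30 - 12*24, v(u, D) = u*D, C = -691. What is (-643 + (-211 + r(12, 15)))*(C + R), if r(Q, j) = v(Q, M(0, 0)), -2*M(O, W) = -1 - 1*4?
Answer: 831416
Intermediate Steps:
M(O, W) = 5/2 (M(O, W) = -(-1 - 1*4)/2 = -(-1 - 4)/2 = -½*(-5) = 5/2)
v(u, D) = D*u
r(Q, j) = 5*Q/2
R = -318 (R = -30 - 288 = -318)
(-643 + (-211 + r(12, 15)))*(C + R) = (-643 + (-211 + (5/2)*12))*(-691 - 318) = (-643 + (-211 + 30))*(-1009) = (-643 - 181)*(-1009) = -824*(-1009) = 831416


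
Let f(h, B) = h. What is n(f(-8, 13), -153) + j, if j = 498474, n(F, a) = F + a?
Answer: 498313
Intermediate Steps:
n(f(-8, 13), -153) + j = (-8 - 153) + 498474 = -161 + 498474 = 498313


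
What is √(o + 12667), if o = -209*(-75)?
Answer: √28342 ≈ 168.35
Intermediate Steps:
o = 15675
√(o + 12667) = √(15675 + 12667) = √28342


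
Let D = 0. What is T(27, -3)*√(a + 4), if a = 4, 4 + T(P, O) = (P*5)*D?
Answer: -8*√2 ≈ -11.314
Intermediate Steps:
T(P, O) = -4 (T(P, O) = -4 + (P*5)*0 = -4 + (5*P)*0 = -4 + 0 = -4)
T(27, -3)*√(a + 4) = -4*√(4 + 4) = -8*√2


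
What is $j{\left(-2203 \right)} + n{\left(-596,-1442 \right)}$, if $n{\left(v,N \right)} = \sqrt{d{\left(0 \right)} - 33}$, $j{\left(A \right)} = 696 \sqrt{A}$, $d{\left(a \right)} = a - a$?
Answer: $i \left(\sqrt{33} + 696 \sqrt{2203}\right) \approx 32673.0 i$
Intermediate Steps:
$d{\left(a \right)} = 0$
$n{\left(v,N \right)} = i \sqrt{33}$ ($n{\left(v,N \right)} = \sqrt{0 - 33} = \sqrt{-33} = i \sqrt{33}$)
$j{\left(-2203 \right)} + n{\left(-596,-1442 \right)} = 696 \sqrt{-2203} + i \sqrt{33} = 696 i \sqrt{2203} + i \sqrt{33} = i \sqrt{33} + 696 i \sqrt{2203}$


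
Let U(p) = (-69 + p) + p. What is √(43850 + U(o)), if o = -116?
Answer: √43549 ≈ 208.68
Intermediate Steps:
U(p) = -69 + 2*p
√(43850 + U(o)) = √(43850 + (-69 + 2*(-116))) = √(43850 + (-69 - 232)) = √(43850 - 301) = √43549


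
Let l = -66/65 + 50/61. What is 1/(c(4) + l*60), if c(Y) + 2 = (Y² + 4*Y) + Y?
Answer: 793/17650 ≈ 0.044929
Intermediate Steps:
l = -776/3965 (l = -66*1/65 + 50*(1/61) = -66/65 + 50/61 = -776/3965 ≈ -0.19571)
c(Y) = -2 + Y² + 5*Y (c(Y) = -2 + ((Y² + 4*Y) + Y) = -2 + (Y² + 5*Y) = -2 + Y² + 5*Y)
1/(c(4) + l*60) = 1/((-2 + 4² + 5*4) - 776/3965*60) = 1/((-2 + 16 + 20) - 9312/793) = 1/(34 - 9312/793) = 1/(17650/793) = 793/17650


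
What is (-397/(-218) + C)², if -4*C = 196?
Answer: 105781225/47524 ≈ 2225.8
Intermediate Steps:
C = -49 (C = -¼*196 = -49)
(-397/(-218) + C)² = (-397/(-218) - 49)² = (-397*(-1/218) - 49)² = (397/218 - 49)² = (-10285/218)² = 105781225/47524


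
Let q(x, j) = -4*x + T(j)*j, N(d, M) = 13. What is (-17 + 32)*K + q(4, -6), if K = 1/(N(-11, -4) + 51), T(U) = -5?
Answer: 911/64 ≈ 14.234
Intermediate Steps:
q(x, j) = -5*j - 4*x (q(x, j) = -4*x - 5*j = -5*j - 4*x)
K = 1/64 (K = 1/(13 + 51) = 1/64 ≈ 0.015625)
(-17 + 32)*K + q(4, -6) = (-17 + 32)*(1/64) + (-5*(-6) - 4*4) = 15*(1/64) + (30 - 16) = 15/64 + 14 = 911/64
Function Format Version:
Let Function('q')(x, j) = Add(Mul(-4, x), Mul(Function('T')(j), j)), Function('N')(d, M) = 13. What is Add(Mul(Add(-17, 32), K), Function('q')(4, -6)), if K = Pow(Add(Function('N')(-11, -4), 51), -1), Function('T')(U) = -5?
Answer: Rational(911, 64) ≈ 14.234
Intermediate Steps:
Function('q')(x, j) = Add(Mul(-5, j), Mul(-4, x)) (Function('q')(x, j) = Add(Mul(-4, x), Mul(-5, j)) = Add(Mul(-5, j), Mul(-4, x)))
K = Rational(1, 64) (K = Pow(Add(13, 51), -1) = Pow(64, -1) = Rational(1, 64) ≈ 0.015625)
Add(Mul(Add(-17, 32), K), Function('q')(4, -6)) = Add(Mul(Add(-17, 32), Rational(1, 64)), Add(Mul(-5, -6), Mul(-4, 4))) = Add(Mul(15, Rational(1, 64)), Add(30, -16)) = Add(Rational(15, 64), 14) = Rational(911, 64)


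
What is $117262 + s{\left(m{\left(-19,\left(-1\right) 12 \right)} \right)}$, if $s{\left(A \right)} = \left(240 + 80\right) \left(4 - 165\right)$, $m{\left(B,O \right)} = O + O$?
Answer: $65742$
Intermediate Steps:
$m{\left(B,O \right)} = 2 O$
$s{\left(A \right)} = -51520$ ($s{\left(A \right)} = 320 \left(-161\right) = -51520$)
$117262 + s{\left(m{\left(-19,\left(-1\right) 12 \right)} \right)} = 117262 - 51520 = 65742$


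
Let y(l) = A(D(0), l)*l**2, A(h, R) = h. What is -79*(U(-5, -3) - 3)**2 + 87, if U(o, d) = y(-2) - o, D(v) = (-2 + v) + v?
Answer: -2757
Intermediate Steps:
D(v) = -2 + 2*v
y(l) = -2*l**2 (y(l) = (-2 + 2*0)*l**2 = (-2 + 0)*l**2 = -2*l**2)
U(o, d) = -8 - o (U(o, d) = -2*(-2)**2 - o = -2*4 - o = -8 - o)
-79*(U(-5, -3) - 3)**2 + 87 = -79*((-8 - 1*(-5)) - 3)**2 + 87 = -79*((-8 + 5) - 3)**2 + 87 = -79*(-3 - 3)**2 + 87 = -79*(-6)**2 + 87 = -79*36 + 87 = -2844 + 87 = -2757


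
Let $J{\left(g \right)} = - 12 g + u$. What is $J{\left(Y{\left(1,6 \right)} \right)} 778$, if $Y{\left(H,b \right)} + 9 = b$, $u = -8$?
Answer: $21784$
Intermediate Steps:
$Y{\left(H,b \right)} = -9 + b$
$J{\left(g \right)} = -8 - 12 g$ ($J{\left(g \right)} = - 12 g - 8 = -8 - 12 g$)
$J{\left(Y{\left(1,6 \right)} \right)} 778 = \left(-8 - 12 \left(-9 + 6\right)\right) 778 = \left(-8 - -36\right) 778 = \left(-8 + 36\right) 778 = 28 \cdot 778 = 21784$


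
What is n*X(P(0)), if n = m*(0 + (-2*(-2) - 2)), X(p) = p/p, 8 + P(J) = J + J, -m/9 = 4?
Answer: -72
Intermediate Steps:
m = -36 (m = -9*4 = -36)
P(J) = -8 + 2*J (P(J) = -8 + (J + J) = -8 + 2*J)
X(p) = 1
n = -72 (n = -36*(0 + (-2*(-2) - 2)) = -36*(0 + (4 - 2)) = -36*(0 + 2) = -36*2 = -72)
n*X(P(0)) = -72*1 = -72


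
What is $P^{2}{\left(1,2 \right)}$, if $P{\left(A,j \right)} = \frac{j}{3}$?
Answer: $\frac{4}{9} \approx 0.44444$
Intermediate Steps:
$P{\left(A,j \right)} = \frac{j}{3}$ ($P{\left(A,j \right)} = j \frac{1}{3} = \frac{j}{3}$)
$P^{2}{\left(1,2 \right)} = \left(\frac{1}{3} \cdot 2\right)^{2} = \left(\frac{2}{3}\right)^{2} = \frac{4}{9}$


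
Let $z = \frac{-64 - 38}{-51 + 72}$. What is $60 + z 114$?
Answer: $- \frac{3456}{7} \approx -493.71$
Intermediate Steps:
$z = - \frac{34}{7}$ ($z = - \frac{102}{21} = \left(-102\right) \frac{1}{21} = - \frac{34}{7} \approx -4.8571$)
$60 + z 114 = 60 - \frac{3876}{7} = - \frac{3456}{7}$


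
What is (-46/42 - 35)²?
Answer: 574564/441 ≈ 1302.9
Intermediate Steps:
(-46/42 - 35)² = (-46*1/42 - 35)² = (-23/21 - 35)² = (-758/21)² = 574564/441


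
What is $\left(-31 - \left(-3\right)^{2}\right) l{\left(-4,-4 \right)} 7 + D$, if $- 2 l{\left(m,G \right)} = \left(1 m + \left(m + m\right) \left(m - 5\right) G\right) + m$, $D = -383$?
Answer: $-41823$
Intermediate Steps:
$l{\left(m,G \right)} = - m - G m \left(-5 + m\right)$ ($l{\left(m,G \right)} = - \frac{\left(1 m + \left(m + m\right) \left(m - 5\right) G\right) + m}{2} = - \frac{\left(m + 2 m \left(-5 + m\right) G\right) + m}{2} = - \frac{\left(m + 2 G m \left(-5 + m\right)\right) + m}{2} = - \frac{2 m + 2 G m \left(-5 + m\right)}{2} = - m - G m \left(-5 + m\right)$)
$\left(-31 - \left(-3\right)^{2}\right) l{\left(-4,-4 \right)} 7 + D = \left(-31 - \left(-3\right)^{2}\right) - 4 \left(-1 + 5 \left(-4\right) - \left(-4\right) \left(-4\right)\right) 7 - 383 = \left(-31 - 9\right) - 4 \left(-1 - 20 - 16\right) 7 - 383 = \left(-31 - 9\right) \left(-4\right) \left(-37\right) 7 - 383 = - 40 \cdot 148 \cdot 7 - 383 = \left(-40\right) 1036 - 383 = -41440 - 383 = -41823$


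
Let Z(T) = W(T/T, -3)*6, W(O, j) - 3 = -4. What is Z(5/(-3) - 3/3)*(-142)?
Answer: 852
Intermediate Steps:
W(O, j) = -1 (W(O, j) = 3 - 4 = -1)
Z(T) = -6 (Z(T) = -1*6 = -6)
Z(5/(-3) - 3/3)*(-142) = -6*(-142) = 852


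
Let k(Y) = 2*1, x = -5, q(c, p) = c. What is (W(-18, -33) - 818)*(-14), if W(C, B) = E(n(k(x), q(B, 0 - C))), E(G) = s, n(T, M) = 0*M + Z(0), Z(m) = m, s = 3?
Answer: 11410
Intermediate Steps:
k(Y) = 2
n(T, M) = 0 (n(T, M) = 0*M + 0 = 0 + 0 = 0)
E(G) = 3
W(C, B) = 3
(W(-18, -33) - 818)*(-14) = (3 - 818)*(-14) = -815*(-14) = 11410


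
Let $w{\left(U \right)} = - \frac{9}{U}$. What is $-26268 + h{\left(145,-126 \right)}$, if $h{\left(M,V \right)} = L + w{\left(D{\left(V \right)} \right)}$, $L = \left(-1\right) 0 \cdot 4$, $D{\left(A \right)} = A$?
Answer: $- \frac{367751}{14} \approx -26268.0$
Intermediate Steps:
$L = 0$ ($L = 0 \cdot 4 = 0$)
$h{\left(M,V \right)} = - \frac{9}{V}$ ($h{\left(M,V \right)} = 0 - \frac{9}{V} = - \frac{9}{V}$)
$-26268 + h{\left(145,-126 \right)} = -26268 - \frac{9}{-126} = -26268 - - \frac{1}{14} = -26268 + \frac{1}{14} = - \frac{367751}{14}$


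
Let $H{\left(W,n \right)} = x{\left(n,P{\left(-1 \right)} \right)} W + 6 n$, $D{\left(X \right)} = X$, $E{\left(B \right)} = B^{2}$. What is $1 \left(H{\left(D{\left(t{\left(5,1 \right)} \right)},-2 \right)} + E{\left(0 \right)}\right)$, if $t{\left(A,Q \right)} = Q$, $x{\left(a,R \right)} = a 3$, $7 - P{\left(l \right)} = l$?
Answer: $-18$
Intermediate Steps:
$P{\left(l \right)} = 7 - l$
$x{\left(a,R \right)} = 3 a$
$H{\left(W,n \right)} = 6 n + 3 W n$ ($H{\left(W,n \right)} = 3 n W + 6 n = 3 W n + 6 n = 6 n + 3 W n$)
$1 \left(H{\left(D{\left(t{\left(5,1 \right)} \right)},-2 \right)} + E{\left(0 \right)}\right) = 1 \left(3 \left(-2\right) \left(2 + 1\right) + 0^{2}\right) = 1 \left(3 \left(-2\right) 3 + 0\right) = 1 \left(-18 + 0\right) = 1 \left(-18\right) = -18$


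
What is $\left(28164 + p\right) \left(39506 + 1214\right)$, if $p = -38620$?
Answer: $-425768320$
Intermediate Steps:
$\left(28164 + p\right) \left(39506 + 1214\right) = \left(28164 - 38620\right) \left(39506 + 1214\right) = \left(-10456\right) 40720 = -425768320$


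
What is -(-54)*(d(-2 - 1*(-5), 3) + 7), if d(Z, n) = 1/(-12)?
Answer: 747/2 ≈ 373.50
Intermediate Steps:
d(Z, n) = -1/12
-(-54)*(d(-2 - 1*(-5), 3) + 7) = -(-54)*(-1/12 + 7) = -(-54)*83/12 = -1*(-747/2) = 747/2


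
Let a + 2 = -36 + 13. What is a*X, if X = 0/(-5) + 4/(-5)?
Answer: 20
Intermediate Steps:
X = -4/5 (X = 0*(-1/5) + 4*(-1/5) = 0 - 4/5 = -4/5 ≈ -0.80000)
a = -25 (a = -2 + (-36 + 13) = -2 - 23 = -25)
a*X = -25*(-4/5) = 20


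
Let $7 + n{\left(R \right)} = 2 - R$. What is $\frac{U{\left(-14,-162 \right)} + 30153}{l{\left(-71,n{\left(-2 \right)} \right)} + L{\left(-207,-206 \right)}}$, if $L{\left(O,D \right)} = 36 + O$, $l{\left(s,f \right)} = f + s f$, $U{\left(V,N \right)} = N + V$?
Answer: $\frac{29977}{39} \approx 768.64$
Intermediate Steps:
$n{\left(R \right)} = -5 - R$ ($n{\left(R \right)} = -7 - \left(-2 + R\right) = -5 - R$)
$l{\left(s,f \right)} = f + f s$
$\frac{U{\left(-14,-162 \right)} + 30153}{l{\left(-71,n{\left(-2 \right)} \right)} + L{\left(-207,-206 \right)}} = \frac{\left(-162 - 14\right) + 30153}{\left(-5 - -2\right) \left(1 - 71\right) + \left(36 - 207\right)} = \frac{-176 + 30153}{\left(-5 + 2\right) \left(-70\right) - 171} = \frac{29977}{\left(-3\right) \left(-70\right) - 171} = \frac{29977}{210 - 171} = \frac{29977}{39}$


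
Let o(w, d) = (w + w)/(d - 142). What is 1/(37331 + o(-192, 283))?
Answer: 47/1754429 ≈ 2.6789e-5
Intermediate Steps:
o(w, d) = 2*w/(-142 + d) (o(w, d) = (2*w)/(-142 + d) = 2*w/(-142 + d))
1/(37331 + o(-192, 283)) = 1/(37331 + 2*(-192)/(-142 + 283)) = 1/(37331 + 2*(-192)/141) = 1/(37331 + 2*(-192)*(1/141)) = 1/(37331 - 128/47) = 1/(1754429/47) = 47/1754429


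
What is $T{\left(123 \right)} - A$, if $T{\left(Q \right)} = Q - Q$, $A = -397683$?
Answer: $397683$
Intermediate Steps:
$T{\left(Q \right)} = 0$
$T{\left(123 \right)} - A = 0 - -397683 = 0 + 397683 = 397683$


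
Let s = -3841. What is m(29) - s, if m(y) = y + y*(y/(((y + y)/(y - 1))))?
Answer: 4276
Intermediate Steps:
m(y) = y + y*(-½ + y/2) (m(y) = y + y*(y/(((2*y)/(-1 + y)))) = y + y*(y/((2*y/(-1 + y)))) = y + y*(y*((-1 + y)/(2*y))) = y + y*(-½ + y/2))
m(29) - s = (½)*29*(1 + 29) - 1*(-3841) = (½)*29*30 + 3841 = 435 + 3841 = 4276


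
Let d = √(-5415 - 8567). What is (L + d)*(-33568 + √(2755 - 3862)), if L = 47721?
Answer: -(33568 - 3*I*√123)*(47721 + I*√13982) ≈ -1.6019e+9 - 2.3815e+6*I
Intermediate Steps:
d = I*√13982 (d = √(-13982) = I*√13982 ≈ 118.25*I)
(L + d)*(-33568 + √(2755 - 3862)) = (47721 + I*√13982)*(-33568 + √(2755 - 3862)) = (47721 + I*√13982)*(-33568 + √(-1107)) = (47721 + I*√13982)*(-33568 + 3*I*√123) = (-33568 + 3*I*√123)*(47721 + I*√13982)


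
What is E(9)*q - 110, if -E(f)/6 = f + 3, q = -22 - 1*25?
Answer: 3274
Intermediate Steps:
q = -47 (q = -22 - 25 = -47)
E(f) = -18 - 6*f (E(f) = -6*(f + 3) = -6*(3 + f) = -18 - 6*f)
E(9)*q - 110 = (-18 - 6*9)*(-47) - 110 = (-18 - 54)*(-47) - 110 = -72*(-47) - 110 = 3384 - 110 = 3274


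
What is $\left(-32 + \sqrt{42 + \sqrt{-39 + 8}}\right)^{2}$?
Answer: $\left(32 - \sqrt{42 + i \sqrt{31}}\right)^{2} \approx 650.33 - 21.864 i$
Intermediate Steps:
$\left(-32 + \sqrt{42 + \sqrt{-39 + 8}}\right)^{2} = \left(-32 + \sqrt{42 + \sqrt{-31}}\right)^{2} = \left(-32 + \sqrt{42 + i \sqrt{31}}\right)^{2}$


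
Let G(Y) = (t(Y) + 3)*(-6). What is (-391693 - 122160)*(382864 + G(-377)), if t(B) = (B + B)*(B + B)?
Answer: 1556075347250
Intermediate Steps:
t(B) = 4*B² (t(B) = (2*B)*(2*B) = 4*B²)
G(Y) = -18 - 24*Y² (G(Y) = (4*Y² + 3)*(-6) = (3 + 4*Y²)*(-6) = -18 - 24*Y²)
(-391693 - 122160)*(382864 + G(-377)) = (-391693 - 122160)*(382864 + (-18 - 24*(-377)²)) = -513853*(382864 + (-18 - 24*142129)) = -513853*(382864 + (-18 - 3411096)) = -513853*(382864 - 3411114) = -513853*(-3028250) = 1556075347250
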